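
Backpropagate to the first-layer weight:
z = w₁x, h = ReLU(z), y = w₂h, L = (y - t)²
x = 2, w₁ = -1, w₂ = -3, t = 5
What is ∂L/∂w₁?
∂L/∂w₁ = 0

Forward pass:
z = w₁x = -1×2 = -2
h = ReLU(-2) = 0
y = w₂h = -3×0 = 0

Backward pass:
∂L/∂y = 2(y - t) = 2(0 - 5) = -10
∂y/∂h = w₂ = -3
∂h/∂z = 0 (ReLU derivative)
∂z/∂w₁ = x = 2

∂L/∂w₁ = -10 × -3 × 0 × 2 = 0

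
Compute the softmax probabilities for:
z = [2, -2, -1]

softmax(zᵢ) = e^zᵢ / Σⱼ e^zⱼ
p = [0.9362, 0.0171, 0.0466]

exp(z) = [7.389, 0.1353, 0.3679]
Sum = 7.892
p = [0.9362, 0.0171, 0.0466]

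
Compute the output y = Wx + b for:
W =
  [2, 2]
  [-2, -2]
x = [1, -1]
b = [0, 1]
y = [0, 1]

Wx = [2×1 + 2×-1, -2×1 + -2×-1]
   = [0, 0]
y = Wx + b = [0 + 0, 0 + 1] = [0, 1]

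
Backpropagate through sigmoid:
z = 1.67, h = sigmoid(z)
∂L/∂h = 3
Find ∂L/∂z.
∂L/∂z = 0.4

σ(1.67) = 0.8416
σ'(1.67) = σ(1.67)(1 - σ(1.67)) = 0.8416 × 0.1584 = 0.1333
∂L/∂z = ∂L/∂h · σ'(z) = 3 × 0.1333 = 0.4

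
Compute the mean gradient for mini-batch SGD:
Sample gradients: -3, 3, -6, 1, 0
Average gradient = -1

Average = (1/5)(-3 + 3 + -6 + 1 + 0) = -5/5 = -1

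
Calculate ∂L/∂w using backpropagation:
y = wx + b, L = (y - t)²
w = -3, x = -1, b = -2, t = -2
∂L/∂w = -6

y = wx + b = (-3)(-1) + -2 = 1
∂L/∂y = 2(y - t) = 2(1 - -2) = 6
∂y/∂w = x = -1
∂L/∂w = ∂L/∂y · ∂y/∂w = 6 × -1 = -6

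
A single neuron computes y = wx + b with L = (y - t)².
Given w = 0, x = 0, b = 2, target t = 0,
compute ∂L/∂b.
∂L/∂b = 4

y = wx + b = (0)(0) + 2 = 2
∂L/∂y = 2(y - t) = 2(2 - 0) = 4
∂y/∂b = 1
∂L/∂b = ∂L/∂y · ∂y/∂b = 4 × 1 = 4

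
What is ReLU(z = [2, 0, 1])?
h = [2, 0, 1]

ReLU applied element-wise: max(0,2)=2, max(0,0)=0, max(0,1)=1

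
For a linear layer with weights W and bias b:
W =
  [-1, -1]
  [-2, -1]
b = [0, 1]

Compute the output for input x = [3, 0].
y = [-3, -5]

Wx = [-1×3 + -1×0, -2×3 + -1×0]
   = [-3, -6]
y = Wx + b = [-3 + 0, -6 + 1] = [-3, -5]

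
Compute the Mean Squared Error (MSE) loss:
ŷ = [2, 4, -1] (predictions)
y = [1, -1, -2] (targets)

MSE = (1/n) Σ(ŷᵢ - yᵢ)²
MSE = 9

MSE = (1/3)((2-1)² + (4--1)² + (-1--2)²) = (1/3)(1 + 25 + 1) = 9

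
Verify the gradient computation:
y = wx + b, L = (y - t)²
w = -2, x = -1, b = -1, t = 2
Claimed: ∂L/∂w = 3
Incorrect

y = (-2)(-1) + -1 = 1
∂L/∂y = 2(y - t) = 2(1 - 2) = -2
∂y/∂w = x = -1
∂L/∂w = -2 × -1 = 2

Claimed value: 3
Incorrect: The correct gradient is 2.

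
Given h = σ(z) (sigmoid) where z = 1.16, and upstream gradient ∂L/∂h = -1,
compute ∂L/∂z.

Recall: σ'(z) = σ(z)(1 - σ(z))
∂L/∂z = -0.1817

σ(1.16) = 0.7613
σ'(1.16) = σ(1.16)(1 - σ(1.16)) = 0.7613 × 0.2387 = 0.1817
∂L/∂z = ∂L/∂h · σ'(z) = -1 × 0.1817 = -0.1817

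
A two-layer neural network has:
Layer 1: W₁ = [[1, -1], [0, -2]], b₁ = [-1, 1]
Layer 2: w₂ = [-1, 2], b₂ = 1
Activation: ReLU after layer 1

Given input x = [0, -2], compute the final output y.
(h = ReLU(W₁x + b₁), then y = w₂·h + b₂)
y = 10

Layer 1 pre-activation: z₁ = [1, 5]
After ReLU: h = [1, 5]
Layer 2 output: y = -1×1 + 2×5 + 1 = 10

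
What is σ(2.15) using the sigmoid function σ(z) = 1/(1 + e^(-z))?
0.8957

sigmoid(2.15) = 1/(1 + e^(-2.15)) = 1/(1 + 0.1165) = 0.8957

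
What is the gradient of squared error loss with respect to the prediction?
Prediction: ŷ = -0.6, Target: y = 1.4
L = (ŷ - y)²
∂L/∂ŷ = -4.0

∂L/∂ŷ = 2(ŷ - y) = 2(-0.6 - 1.4) = 2(-2.0) = -4.0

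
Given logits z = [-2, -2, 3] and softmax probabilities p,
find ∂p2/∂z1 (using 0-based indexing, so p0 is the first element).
∂p2/∂z1 = -0.00656

p = softmax(z) = [0.006648, 0.006648, 0.9867]
p2 = 0.9867, p1 = 0.006648

∂p2/∂z1 = -p2 × p1 = -0.9867 × 0.006648 = -0.00656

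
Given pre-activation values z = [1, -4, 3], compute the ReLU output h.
h = [1, 0, 3]

ReLU applied element-wise: max(0,1)=1, max(0,-4)=0, max(0,3)=3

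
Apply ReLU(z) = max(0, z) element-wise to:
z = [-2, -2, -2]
h = [0, 0, 0]

ReLU applied element-wise: max(0,-2)=0, max(0,-2)=0, max(0,-2)=0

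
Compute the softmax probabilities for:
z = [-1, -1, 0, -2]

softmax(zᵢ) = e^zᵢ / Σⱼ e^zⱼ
p = [0.1966, 0.1966, 0.5344, 0.0723]

exp(z) = [0.3679, 0.3679, 1, 0.1353]
Sum = 1.871
p = [0.1966, 0.1966, 0.5344, 0.0723]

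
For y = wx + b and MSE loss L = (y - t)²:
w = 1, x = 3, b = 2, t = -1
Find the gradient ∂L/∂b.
∂L/∂b = 12

y = wx + b = (1)(3) + 2 = 5
∂L/∂y = 2(y - t) = 2(5 - -1) = 12
∂y/∂b = 1
∂L/∂b = ∂L/∂y · ∂y/∂b = 12 × 1 = 12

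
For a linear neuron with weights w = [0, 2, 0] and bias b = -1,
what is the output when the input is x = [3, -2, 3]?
y = -5

y = (0)(3) + (2)(-2) + (0)(3) + -1 = -5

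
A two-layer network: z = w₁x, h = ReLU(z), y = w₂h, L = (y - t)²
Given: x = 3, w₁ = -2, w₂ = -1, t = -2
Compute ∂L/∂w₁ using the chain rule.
∂L/∂w₁ = 0

Forward pass:
z = w₁x = -2×3 = -6
h = ReLU(-6) = 0
y = w₂h = -1×0 = 0

Backward pass:
∂L/∂y = 2(y - t) = 2(0 - -2) = 4
∂y/∂h = w₂ = -1
∂h/∂z = 0 (ReLU derivative)
∂z/∂w₁ = x = 3

∂L/∂w₁ = 4 × -1 × 0 × 3 = 0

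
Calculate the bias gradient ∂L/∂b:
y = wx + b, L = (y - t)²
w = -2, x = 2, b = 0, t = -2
∂L/∂b = -4

y = wx + b = (-2)(2) + 0 = -4
∂L/∂y = 2(y - t) = 2(-4 - -2) = -4
∂y/∂b = 1
∂L/∂b = ∂L/∂y · ∂y/∂b = -4 × 1 = -4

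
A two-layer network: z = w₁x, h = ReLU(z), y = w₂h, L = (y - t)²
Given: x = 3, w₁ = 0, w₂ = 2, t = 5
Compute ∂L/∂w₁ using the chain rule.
∂L/∂w₁ = 0

Forward pass:
z = w₁x = 0×3 = 0
h = ReLU(0) = 0
y = w₂h = 2×0 = 0

Backward pass:
∂L/∂y = 2(y - t) = 2(0 - 5) = -10
∂y/∂h = w₂ = 2
∂h/∂z = 0 (ReLU derivative)
∂z/∂w₁ = x = 3

∂L/∂w₁ = -10 × 2 × 0 × 3 = 0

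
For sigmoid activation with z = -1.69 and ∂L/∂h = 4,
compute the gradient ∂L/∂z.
∂L/∂z = 0.526

σ(-1.69) = 0.1558
σ'(-1.69) = σ(-1.69)(1 - σ(-1.69)) = 0.1558 × 0.8442 = 0.1315
∂L/∂z = ∂L/∂h · σ'(z) = 4 × 0.1315 = 0.526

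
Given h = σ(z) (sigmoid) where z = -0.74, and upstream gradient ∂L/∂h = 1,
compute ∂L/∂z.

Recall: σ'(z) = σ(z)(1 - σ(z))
∂L/∂z = 0.2187

σ(-0.74) = 0.323
σ'(-0.74) = σ(-0.74)(1 - σ(-0.74)) = 0.323 × 0.677 = 0.2187
∂L/∂z = ∂L/∂h · σ'(z) = 1 × 0.2187 = 0.2187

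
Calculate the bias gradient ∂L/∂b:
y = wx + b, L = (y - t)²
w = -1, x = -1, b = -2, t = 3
∂L/∂b = -8

y = wx + b = (-1)(-1) + -2 = -1
∂L/∂y = 2(y - t) = 2(-1 - 3) = -8
∂y/∂b = 1
∂L/∂b = ∂L/∂y · ∂y/∂b = -8 × 1 = -8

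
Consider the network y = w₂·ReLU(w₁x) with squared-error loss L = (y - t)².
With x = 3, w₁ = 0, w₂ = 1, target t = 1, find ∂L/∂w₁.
∂L/∂w₁ = 0

Forward pass:
z = w₁x = 0×3 = 0
h = ReLU(0) = 0
y = w₂h = 1×0 = 0

Backward pass:
∂L/∂y = 2(y - t) = 2(0 - 1) = -2
∂y/∂h = w₂ = 1
∂h/∂z = 0 (ReLU derivative)
∂z/∂w₁ = x = 3

∂L/∂w₁ = -2 × 1 × 0 × 3 = 0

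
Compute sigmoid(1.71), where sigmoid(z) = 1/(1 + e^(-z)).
0.8468

sigmoid(1.71) = 1/(1 + e^(-1.71)) = 1/(1 + 0.1809) = 0.8468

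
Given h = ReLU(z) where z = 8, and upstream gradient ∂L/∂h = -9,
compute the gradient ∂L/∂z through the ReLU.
∂L/∂z = -9

h = ReLU(8) = 8
Since z > 0: ∂h/∂z = 1
∂L/∂z = ∂L/∂h · ∂h/∂z = -9 × 1 = -9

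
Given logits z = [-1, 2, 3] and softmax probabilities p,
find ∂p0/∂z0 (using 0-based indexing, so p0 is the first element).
∂p0/∂z0 = 0.01304

p = softmax(z) = [0.01321, 0.2654, 0.7214]
p0 = 0.01321

∂p0/∂z0 = p0(1 - p0) = 0.01321 × (1 - 0.01321) = 0.01304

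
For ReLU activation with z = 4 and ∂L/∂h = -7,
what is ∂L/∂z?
∂L/∂z = -7

h = ReLU(4) = 4
Since z > 0: ∂h/∂z = 1
∂L/∂z = ∂L/∂h · ∂h/∂z = -7 × 1 = -7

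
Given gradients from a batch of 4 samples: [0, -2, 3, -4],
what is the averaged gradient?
Average gradient = -0.75

Average = (1/4)(0 + -2 + 3 + -4) = -3/4 = -0.75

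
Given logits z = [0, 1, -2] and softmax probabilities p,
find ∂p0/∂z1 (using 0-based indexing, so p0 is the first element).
∂p0/∂z1 = -0.183

p = softmax(z) = [0.2595, 0.7054, 0.03512]
p0 = 0.2595, p1 = 0.7054

∂p0/∂z1 = -p0 × p1 = -0.2595 × 0.7054 = -0.183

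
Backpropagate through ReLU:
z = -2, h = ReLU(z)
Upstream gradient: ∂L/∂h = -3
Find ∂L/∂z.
∂L/∂z = 0

h = ReLU(-2) = 0
Since z < 0: ∂h/∂z = 0
∂L/∂z = ∂L/∂h · ∂h/∂z = -3 × 0 = 0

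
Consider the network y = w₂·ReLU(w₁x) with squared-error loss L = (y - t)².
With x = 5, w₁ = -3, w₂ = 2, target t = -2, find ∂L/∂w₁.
∂L/∂w₁ = 0

Forward pass:
z = w₁x = -3×5 = -15
h = ReLU(-15) = 0
y = w₂h = 2×0 = 0

Backward pass:
∂L/∂y = 2(y - t) = 2(0 - -2) = 4
∂y/∂h = w₂ = 2
∂h/∂z = 0 (ReLU derivative)
∂z/∂w₁ = x = 5

∂L/∂w₁ = 4 × 2 × 0 × 5 = 0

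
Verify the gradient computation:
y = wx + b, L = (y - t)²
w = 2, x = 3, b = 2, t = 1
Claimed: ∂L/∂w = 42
Correct

y = (2)(3) + 2 = 8
∂L/∂y = 2(y - t) = 2(8 - 1) = 14
∂y/∂w = x = 3
∂L/∂w = 14 × 3 = 42

Claimed value: 42
Correct: The correct gradient is 42.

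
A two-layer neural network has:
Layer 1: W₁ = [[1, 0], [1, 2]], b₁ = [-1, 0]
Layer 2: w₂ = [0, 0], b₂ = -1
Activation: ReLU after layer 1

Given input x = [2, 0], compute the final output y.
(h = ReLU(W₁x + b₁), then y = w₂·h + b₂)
y = -1

Layer 1 pre-activation: z₁ = [1, 2]
After ReLU: h = [1, 2]
Layer 2 output: y = 0×1 + 0×2 + -1 = -1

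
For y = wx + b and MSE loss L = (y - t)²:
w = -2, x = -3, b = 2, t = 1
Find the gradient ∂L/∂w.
∂L/∂w = -42

y = wx + b = (-2)(-3) + 2 = 8
∂L/∂y = 2(y - t) = 2(8 - 1) = 14
∂y/∂w = x = -3
∂L/∂w = ∂L/∂y · ∂y/∂w = 14 × -3 = -42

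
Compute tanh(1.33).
0.8692

tanh(1.33) = (e^(1.33) - e^(-1.33))/(e^(1.33) + e^(-1.33)) = 0.8692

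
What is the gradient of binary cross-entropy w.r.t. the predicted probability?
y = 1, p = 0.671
∂L/∂p = -1.49

∂L/∂p = -y/p + (1-y)/(1-p) = -1/0.671 + 0 = -1.49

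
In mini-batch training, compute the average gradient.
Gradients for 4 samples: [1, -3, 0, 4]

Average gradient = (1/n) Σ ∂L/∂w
Average gradient = 0.5

Average = (1/4)(1 + -3 + 0 + 4) = 2/4 = 0.5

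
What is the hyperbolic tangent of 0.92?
0.7259

tanh(0.92) = (e^(0.92) - e^(-0.92))/(e^(0.92) + e^(-0.92)) = 0.7259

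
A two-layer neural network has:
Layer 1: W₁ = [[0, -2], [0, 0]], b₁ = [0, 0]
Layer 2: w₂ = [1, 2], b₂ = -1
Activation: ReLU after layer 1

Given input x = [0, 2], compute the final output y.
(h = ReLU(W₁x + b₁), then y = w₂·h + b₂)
y = -1

Layer 1 pre-activation: z₁ = [-4, 0]
After ReLU: h = [0, 0]
Layer 2 output: y = 1×0 + 2×0 + -1 = -1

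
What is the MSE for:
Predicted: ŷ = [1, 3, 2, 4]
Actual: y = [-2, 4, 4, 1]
MSE = 5.75

MSE = (1/4)((1--2)² + (3-4)² + (2-4)² + (4-1)²) = (1/4)(9 + 1 + 4 + 9) = 5.75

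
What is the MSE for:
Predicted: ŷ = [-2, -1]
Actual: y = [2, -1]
MSE = 8

MSE = (1/2)((-2-2)² + (-1--1)²) = (1/2)(16 + 0) = 8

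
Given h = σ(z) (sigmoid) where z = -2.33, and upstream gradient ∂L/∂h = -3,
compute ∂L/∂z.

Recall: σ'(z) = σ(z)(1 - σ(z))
∂L/∂z = -0.2424

σ(-2.33) = 0.08867
σ'(-2.33) = σ(-2.33)(1 - σ(-2.33)) = 0.08867 × 0.9113 = 0.08081
∂L/∂z = ∂L/∂h · σ'(z) = -3 × 0.08081 = -0.2424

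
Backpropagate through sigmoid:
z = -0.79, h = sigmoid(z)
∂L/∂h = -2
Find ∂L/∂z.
∂L/∂z = -0.4294

σ(-0.79) = 0.3122
σ'(-0.79) = σ(-0.79)(1 - σ(-0.79)) = 0.3122 × 0.6878 = 0.2147
∂L/∂z = ∂L/∂h · σ'(z) = -2 × 0.2147 = -0.4294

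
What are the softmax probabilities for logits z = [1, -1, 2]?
p = [0.2595, 0.0351, 0.7054]

exp(z) = [2.718, 0.3679, 7.389]
Sum = 10.48
p = [0.2595, 0.0351, 0.7054]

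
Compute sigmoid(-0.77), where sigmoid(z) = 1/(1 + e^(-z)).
0.3165

sigmoid(-0.77) = 1/(1 + e^(0.77)) = 1/(1 + 2.16) = 0.3165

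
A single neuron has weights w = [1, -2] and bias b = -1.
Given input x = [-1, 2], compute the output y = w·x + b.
y = -6

y = (1)(-1) + (-2)(2) + -1 = -6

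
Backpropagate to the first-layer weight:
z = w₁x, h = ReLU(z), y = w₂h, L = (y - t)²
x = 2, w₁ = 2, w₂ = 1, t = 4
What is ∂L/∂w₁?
∂L/∂w₁ = 0

Forward pass:
z = w₁x = 2×2 = 4
h = ReLU(4) = 4
y = w₂h = 1×4 = 4

Backward pass:
∂L/∂y = 2(y - t) = 2(4 - 4) = 0
∂y/∂h = w₂ = 1
∂h/∂z = 1 (ReLU derivative)
∂z/∂w₁ = x = 2

∂L/∂w₁ = 0 × 1 × 1 × 2 = 0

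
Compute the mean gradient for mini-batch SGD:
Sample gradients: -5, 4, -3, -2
Average gradient = -1.5

Average = (1/4)(-5 + 4 + -3 + -2) = -6/4 = -1.5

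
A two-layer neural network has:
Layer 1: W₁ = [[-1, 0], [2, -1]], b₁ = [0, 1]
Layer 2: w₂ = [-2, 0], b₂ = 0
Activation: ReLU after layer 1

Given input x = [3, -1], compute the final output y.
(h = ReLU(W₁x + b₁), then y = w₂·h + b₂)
y = 0

Layer 1 pre-activation: z₁ = [-3, 8]
After ReLU: h = [0, 8]
Layer 2 output: y = -2×0 + 0×8 + 0 = 0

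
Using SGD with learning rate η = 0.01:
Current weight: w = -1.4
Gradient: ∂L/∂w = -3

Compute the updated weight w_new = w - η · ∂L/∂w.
w_new = -1.37

w_new = w - η·∂L/∂w = -1.4 - 0.01×(-3) = -1.4 - (-0.03) = -1.37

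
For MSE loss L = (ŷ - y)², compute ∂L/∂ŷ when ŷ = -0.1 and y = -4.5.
∂L/∂ŷ = 8.8

∂L/∂ŷ = 2(ŷ - y) = 2(-0.1 - -4.5) = 2(4.4) = 8.8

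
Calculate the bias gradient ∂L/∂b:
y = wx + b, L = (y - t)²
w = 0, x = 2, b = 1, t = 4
∂L/∂b = -6

y = wx + b = (0)(2) + 1 = 1
∂L/∂y = 2(y - t) = 2(1 - 4) = -6
∂y/∂b = 1
∂L/∂b = ∂L/∂y · ∂y/∂b = -6 × 1 = -6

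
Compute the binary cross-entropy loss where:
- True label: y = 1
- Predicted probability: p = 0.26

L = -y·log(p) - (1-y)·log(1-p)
L = 1.347

L = -1·log(0.26) - 0·log(0.74) = -log(0.26) = 1.347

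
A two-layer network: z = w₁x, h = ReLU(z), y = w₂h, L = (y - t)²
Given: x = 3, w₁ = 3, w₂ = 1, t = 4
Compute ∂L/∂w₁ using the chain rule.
∂L/∂w₁ = 30

Forward pass:
z = w₁x = 3×3 = 9
h = ReLU(9) = 9
y = w₂h = 1×9 = 9

Backward pass:
∂L/∂y = 2(y - t) = 2(9 - 4) = 10
∂y/∂h = w₂ = 1
∂h/∂z = 1 (ReLU derivative)
∂z/∂w₁ = x = 3

∂L/∂w₁ = 10 × 1 × 1 × 3 = 30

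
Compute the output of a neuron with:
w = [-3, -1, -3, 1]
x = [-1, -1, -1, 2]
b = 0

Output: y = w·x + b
y = 9

y = (-3)(-1) + (-1)(-1) + (-3)(-1) + (1)(2) + 0 = 9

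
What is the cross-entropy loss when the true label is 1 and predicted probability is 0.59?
L = 0.5276

L = -1·log(0.59) - 0·log(0.41) = -log(0.59) = 0.5276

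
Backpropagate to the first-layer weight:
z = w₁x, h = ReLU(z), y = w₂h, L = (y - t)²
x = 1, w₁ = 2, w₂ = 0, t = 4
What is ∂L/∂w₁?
∂L/∂w₁ = 0

Forward pass:
z = w₁x = 2×1 = 2
h = ReLU(2) = 2
y = w₂h = 0×2 = 0

Backward pass:
∂L/∂y = 2(y - t) = 2(0 - 4) = -8
∂y/∂h = w₂ = 0
∂h/∂z = 1 (ReLU derivative)
∂z/∂w₁ = x = 1

∂L/∂w₁ = -8 × 0 × 1 × 1 = 0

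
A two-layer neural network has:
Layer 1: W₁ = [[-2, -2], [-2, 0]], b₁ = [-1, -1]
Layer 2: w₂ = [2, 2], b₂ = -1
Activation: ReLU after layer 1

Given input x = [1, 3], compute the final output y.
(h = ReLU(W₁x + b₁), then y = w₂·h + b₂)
y = -1

Layer 1 pre-activation: z₁ = [-9, -3]
After ReLU: h = [0, 0]
Layer 2 output: y = 2×0 + 2×0 + -1 = -1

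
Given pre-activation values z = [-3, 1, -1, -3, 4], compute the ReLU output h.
h = [0, 1, 0, 0, 4]

ReLU applied element-wise: max(0,-3)=0, max(0,1)=1, max(0,-1)=0, max(0,-3)=0, max(0,4)=4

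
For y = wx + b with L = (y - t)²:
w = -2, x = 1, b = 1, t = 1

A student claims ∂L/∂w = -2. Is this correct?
Incorrect

y = (-2)(1) + 1 = -1
∂L/∂y = 2(y - t) = 2(-1 - 1) = -4
∂y/∂w = x = 1
∂L/∂w = -4 × 1 = -4

Claimed value: -2
Incorrect: The correct gradient is -4.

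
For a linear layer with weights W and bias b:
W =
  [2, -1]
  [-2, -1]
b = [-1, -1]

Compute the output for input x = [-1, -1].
y = [-2, 2]

Wx = [2×-1 + -1×-1, -2×-1 + -1×-1]
   = [-1, 3]
y = Wx + b = [-1 + -1, 3 + -1] = [-2, 2]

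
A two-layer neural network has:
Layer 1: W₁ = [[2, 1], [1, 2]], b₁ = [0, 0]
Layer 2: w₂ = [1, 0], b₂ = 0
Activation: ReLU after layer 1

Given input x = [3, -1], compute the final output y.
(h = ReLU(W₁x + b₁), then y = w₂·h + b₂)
y = 5

Layer 1 pre-activation: z₁ = [5, 1]
After ReLU: h = [5, 1]
Layer 2 output: y = 1×5 + 0×1 + 0 = 5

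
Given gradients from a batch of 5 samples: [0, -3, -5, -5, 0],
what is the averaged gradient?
Average gradient = -2.6

Average = (1/5)(0 + -3 + -5 + -5 + 0) = -13/5 = -2.6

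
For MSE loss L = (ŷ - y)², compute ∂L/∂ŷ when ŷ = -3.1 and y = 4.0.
∂L/∂ŷ = -14.2

∂L/∂ŷ = 2(ŷ - y) = 2(-3.1 - 4.0) = 2(-7.1) = -14.2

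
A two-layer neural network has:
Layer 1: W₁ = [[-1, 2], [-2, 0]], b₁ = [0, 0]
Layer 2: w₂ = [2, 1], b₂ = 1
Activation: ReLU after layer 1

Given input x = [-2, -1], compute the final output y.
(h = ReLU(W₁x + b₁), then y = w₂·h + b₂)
y = 5

Layer 1 pre-activation: z₁ = [0, 4]
After ReLU: h = [0, 4]
Layer 2 output: y = 2×0 + 1×4 + 1 = 5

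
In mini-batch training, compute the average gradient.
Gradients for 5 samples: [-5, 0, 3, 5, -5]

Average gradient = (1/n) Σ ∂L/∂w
Average gradient = -0.4

Average = (1/5)(-5 + 0 + 3 + 5 + -5) = -2/5 = -0.4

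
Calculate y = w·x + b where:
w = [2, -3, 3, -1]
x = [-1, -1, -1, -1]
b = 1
y = 0

y = (2)(-1) + (-3)(-1) + (3)(-1) + (-1)(-1) + 1 = 0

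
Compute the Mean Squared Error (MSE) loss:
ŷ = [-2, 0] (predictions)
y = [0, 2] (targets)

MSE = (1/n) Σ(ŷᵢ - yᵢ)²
MSE = 4

MSE = (1/2)((-2-0)² + (0-2)²) = (1/2)(4 + 4) = 4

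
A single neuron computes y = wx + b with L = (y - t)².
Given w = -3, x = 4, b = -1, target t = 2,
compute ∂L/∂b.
∂L/∂b = -30

y = wx + b = (-3)(4) + -1 = -13
∂L/∂y = 2(y - t) = 2(-13 - 2) = -30
∂y/∂b = 1
∂L/∂b = ∂L/∂y · ∂y/∂b = -30 × 1 = -30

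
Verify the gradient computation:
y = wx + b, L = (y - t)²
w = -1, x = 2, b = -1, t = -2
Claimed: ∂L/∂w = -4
Correct

y = (-1)(2) + -1 = -3
∂L/∂y = 2(y - t) = 2(-3 - -2) = -2
∂y/∂w = x = 2
∂L/∂w = -2 × 2 = -4

Claimed value: -4
Correct: The correct gradient is -4.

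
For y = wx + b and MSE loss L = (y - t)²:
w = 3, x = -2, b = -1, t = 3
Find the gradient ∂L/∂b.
∂L/∂b = -20

y = wx + b = (3)(-2) + -1 = -7
∂L/∂y = 2(y - t) = 2(-7 - 3) = -20
∂y/∂b = 1
∂L/∂b = ∂L/∂y · ∂y/∂b = -20 × 1 = -20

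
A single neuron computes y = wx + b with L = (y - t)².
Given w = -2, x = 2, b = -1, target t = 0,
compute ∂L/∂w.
∂L/∂w = -20

y = wx + b = (-2)(2) + -1 = -5
∂L/∂y = 2(y - t) = 2(-5 - 0) = -10
∂y/∂w = x = 2
∂L/∂w = ∂L/∂y · ∂y/∂w = -10 × 2 = -20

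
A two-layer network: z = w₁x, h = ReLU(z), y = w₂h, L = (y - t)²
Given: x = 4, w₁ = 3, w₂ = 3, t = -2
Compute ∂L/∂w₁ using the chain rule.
∂L/∂w₁ = 912

Forward pass:
z = w₁x = 3×4 = 12
h = ReLU(12) = 12
y = w₂h = 3×12 = 36

Backward pass:
∂L/∂y = 2(y - t) = 2(36 - -2) = 76
∂y/∂h = w₂ = 3
∂h/∂z = 1 (ReLU derivative)
∂z/∂w₁ = x = 4

∂L/∂w₁ = 76 × 3 × 1 × 4 = 912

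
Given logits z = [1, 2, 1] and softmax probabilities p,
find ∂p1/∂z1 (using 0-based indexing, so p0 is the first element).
∂p1/∂z1 = 0.2442

p = softmax(z) = [0.2119, 0.5761, 0.2119]
p1 = 0.5761

∂p1/∂z1 = p1(1 - p1) = 0.5761 × (1 - 0.5761) = 0.2442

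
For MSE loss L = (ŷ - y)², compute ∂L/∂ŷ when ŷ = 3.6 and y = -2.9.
∂L/∂ŷ = 13.0

∂L/∂ŷ = 2(ŷ - y) = 2(3.6 - -2.9) = 2(6.5) = 13.0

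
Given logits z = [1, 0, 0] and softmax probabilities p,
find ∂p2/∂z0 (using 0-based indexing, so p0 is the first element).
∂p2/∂z0 = -0.1221

p = softmax(z) = [0.5761, 0.2119, 0.2119]
p2 = 0.2119, p0 = 0.5761

∂p2/∂z0 = -p2 × p0 = -0.2119 × 0.5761 = -0.1221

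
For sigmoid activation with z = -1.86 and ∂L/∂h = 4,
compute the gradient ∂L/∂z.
∂L/∂z = 0.4662

σ(-1.86) = 0.1347
σ'(-1.86) = σ(-1.86)(1 - σ(-1.86)) = 0.1347 × 0.8653 = 0.1166
∂L/∂z = ∂L/∂h · σ'(z) = 4 × 0.1166 = 0.4662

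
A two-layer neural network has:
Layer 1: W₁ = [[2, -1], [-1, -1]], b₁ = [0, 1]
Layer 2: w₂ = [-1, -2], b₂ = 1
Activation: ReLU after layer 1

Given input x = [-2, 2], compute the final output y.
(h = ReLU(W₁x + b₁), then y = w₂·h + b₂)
y = -1

Layer 1 pre-activation: z₁ = [-6, 1]
After ReLU: h = [0, 1]
Layer 2 output: y = -1×0 + -2×1 + 1 = -1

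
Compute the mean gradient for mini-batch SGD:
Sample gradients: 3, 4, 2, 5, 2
Average gradient = 3.2

Average = (1/5)(3 + 4 + 2 + 5 + 2) = 16/5 = 3.2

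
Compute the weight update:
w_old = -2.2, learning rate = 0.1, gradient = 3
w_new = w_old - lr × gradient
w_new = -2.5

w_new = w - η·∂L/∂w = -2.2 - 0.1×(3) = -2.2 - (0.3) = -2.5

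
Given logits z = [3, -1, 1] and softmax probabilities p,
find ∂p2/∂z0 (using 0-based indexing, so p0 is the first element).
∂p2/∂z0 = -0.1017

p = softmax(z) = [0.8668, 0.01588, 0.1173]
p2 = 0.1173, p0 = 0.8668

∂p2/∂z0 = -p2 × p0 = -0.1173 × 0.8668 = -0.1017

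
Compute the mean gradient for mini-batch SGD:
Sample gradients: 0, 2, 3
Average gradient = 1.667

Average = (1/3)(0 + 2 + 3) = 5/3 = 1.667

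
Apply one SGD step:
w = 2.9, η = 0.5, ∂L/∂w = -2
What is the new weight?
w_new = 3.9

w_new = w - η·∂L/∂w = 2.9 - 0.5×(-2) = 2.9 - (-1) = 3.9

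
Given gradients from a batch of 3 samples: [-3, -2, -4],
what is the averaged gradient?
Average gradient = -3

Average = (1/3)(-3 + -2 + -4) = -9/3 = -3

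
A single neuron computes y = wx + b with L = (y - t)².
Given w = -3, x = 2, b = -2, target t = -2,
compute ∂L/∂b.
∂L/∂b = -12

y = wx + b = (-3)(2) + -2 = -8
∂L/∂y = 2(y - t) = 2(-8 - -2) = -12
∂y/∂b = 1
∂L/∂b = ∂L/∂y · ∂y/∂b = -12 × 1 = -12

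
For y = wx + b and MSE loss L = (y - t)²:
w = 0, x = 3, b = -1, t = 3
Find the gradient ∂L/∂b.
∂L/∂b = -8

y = wx + b = (0)(3) + -1 = -1
∂L/∂y = 2(y - t) = 2(-1 - 3) = -8
∂y/∂b = 1
∂L/∂b = ∂L/∂y · ∂y/∂b = -8 × 1 = -8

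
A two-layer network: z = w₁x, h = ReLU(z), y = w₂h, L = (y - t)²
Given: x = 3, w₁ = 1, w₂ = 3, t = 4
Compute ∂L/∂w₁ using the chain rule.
∂L/∂w₁ = 90

Forward pass:
z = w₁x = 1×3 = 3
h = ReLU(3) = 3
y = w₂h = 3×3 = 9

Backward pass:
∂L/∂y = 2(y - t) = 2(9 - 4) = 10
∂y/∂h = w₂ = 3
∂h/∂z = 1 (ReLU derivative)
∂z/∂w₁ = x = 3

∂L/∂w₁ = 10 × 3 × 1 × 3 = 90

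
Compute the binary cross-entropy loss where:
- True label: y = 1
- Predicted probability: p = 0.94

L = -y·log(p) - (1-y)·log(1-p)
L = 0.06188

L = -1·log(0.94) - 0·log(0.06) = -log(0.94) = 0.06188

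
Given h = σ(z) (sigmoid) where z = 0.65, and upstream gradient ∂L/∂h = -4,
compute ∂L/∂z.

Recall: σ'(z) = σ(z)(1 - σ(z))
∂L/∂z = -0.9014

σ(0.65) = 0.657
σ'(0.65) = σ(0.65)(1 - σ(0.65)) = 0.657 × 0.343 = 0.2253
∂L/∂z = ∂L/∂h · σ'(z) = -4 × 0.2253 = -0.9014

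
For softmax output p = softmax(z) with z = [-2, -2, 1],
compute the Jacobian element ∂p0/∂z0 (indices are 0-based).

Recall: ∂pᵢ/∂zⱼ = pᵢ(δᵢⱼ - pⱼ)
∂p0/∂z0 = 0.04323

p = softmax(z) = [0.04528, 0.04528, 0.9094]
p0 = 0.04528

∂p0/∂z0 = p0(1 - p0) = 0.04528 × (1 - 0.04528) = 0.04323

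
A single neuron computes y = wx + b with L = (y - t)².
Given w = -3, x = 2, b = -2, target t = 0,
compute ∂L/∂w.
∂L/∂w = -32

y = wx + b = (-3)(2) + -2 = -8
∂L/∂y = 2(y - t) = 2(-8 - 0) = -16
∂y/∂w = x = 2
∂L/∂w = ∂L/∂y · ∂y/∂w = -16 × 2 = -32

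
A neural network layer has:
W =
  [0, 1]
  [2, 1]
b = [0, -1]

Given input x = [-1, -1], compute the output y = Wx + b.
y = [-1, -4]

Wx = [0×-1 + 1×-1, 2×-1 + 1×-1]
   = [-1, -3]
y = Wx + b = [-1 + 0, -3 + -1] = [-1, -4]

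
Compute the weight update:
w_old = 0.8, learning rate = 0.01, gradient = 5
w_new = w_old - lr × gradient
w_new = 0.75

w_new = w - η·∂L/∂w = 0.8 - 0.01×(5) = 0.8 - (0.05) = 0.75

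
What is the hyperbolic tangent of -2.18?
-0.9748

tanh(-2.18) = (e^(-2.18) - e^(2.18))/(e^(-2.18) + e^(2.18)) = -0.9748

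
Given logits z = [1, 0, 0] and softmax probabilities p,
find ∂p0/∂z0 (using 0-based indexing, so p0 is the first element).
∂p0/∂z0 = 0.2442

p = softmax(z) = [0.5761, 0.2119, 0.2119]
p0 = 0.5761

∂p0/∂z0 = p0(1 - p0) = 0.5761 × (1 - 0.5761) = 0.2442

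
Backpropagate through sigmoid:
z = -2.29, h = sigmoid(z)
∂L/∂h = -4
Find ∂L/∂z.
∂L/∂z = -0.334

σ(-2.29) = 0.09195
σ'(-2.29) = σ(-2.29)(1 - σ(-2.29)) = 0.09195 × 0.908 = 0.0835
∂L/∂z = ∂L/∂h · σ'(z) = -4 × 0.0835 = -0.334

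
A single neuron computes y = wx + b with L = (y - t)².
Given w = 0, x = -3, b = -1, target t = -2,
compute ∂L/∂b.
∂L/∂b = 2

y = wx + b = (0)(-3) + -1 = -1
∂L/∂y = 2(y - t) = 2(-1 - -2) = 2
∂y/∂b = 1
∂L/∂b = ∂L/∂y · ∂y/∂b = 2 × 1 = 2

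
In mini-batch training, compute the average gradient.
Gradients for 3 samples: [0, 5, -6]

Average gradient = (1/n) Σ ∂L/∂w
Average gradient = -0.3333

Average = (1/3)(0 + 5 + -6) = -1/3 = -0.3333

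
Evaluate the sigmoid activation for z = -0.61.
0.3521

sigmoid(-0.61) = 1/(1 + e^(0.61)) = 1/(1 + 1.84) = 0.3521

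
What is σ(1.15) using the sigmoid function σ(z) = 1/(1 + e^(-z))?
0.7595

sigmoid(1.15) = 1/(1 + e^(-1.15)) = 1/(1 + 0.3166) = 0.7595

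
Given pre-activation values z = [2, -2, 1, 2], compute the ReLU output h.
h = [2, 0, 1, 2]

ReLU applied element-wise: max(0,2)=2, max(0,-2)=0, max(0,1)=1, max(0,2)=2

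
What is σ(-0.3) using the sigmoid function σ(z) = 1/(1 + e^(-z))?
0.4256

sigmoid(-0.3) = 1/(1 + e^(0.3)) = 1/(1 + 1.35) = 0.4256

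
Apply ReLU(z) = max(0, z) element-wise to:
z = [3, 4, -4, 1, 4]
h = [3, 4, 0, 1, 4]

ReLU applied element-wise: max(0,3)=3, max(0,4)=4, max(0,-4)=0, max(0,1)=1, max(0,4)=4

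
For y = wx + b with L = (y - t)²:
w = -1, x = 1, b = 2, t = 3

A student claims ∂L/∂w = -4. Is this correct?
Correct

y = (-1)(1) + 2 = 1
∂L/∂y = 2(y - t) = 2(1 - 3) = -4
∂y/∂w = x = 1
∂L/∂w = -4 × 1 = -4

Claimed value: -4
Correct: The correct gradient is -4.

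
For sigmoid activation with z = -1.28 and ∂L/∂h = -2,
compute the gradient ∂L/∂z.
∂L/∂z = -0.3404

σ(-1.28) = 0.2176
σ'(-1.28) = σ(-1.28)(1 - σ(-1.28)) = 0.2176 × 0.7824 = 0.1702
∂L/∂z = ∂L/∂h · σ'(z) = -2 × 0.1702 = -0.3404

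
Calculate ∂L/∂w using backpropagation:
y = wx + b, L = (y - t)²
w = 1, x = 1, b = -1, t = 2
∂L/∂w = -4

y = wx + b = (1)(1) + -1 = 0
∂L/∂y = 2(y - t) = 2(0 - 2) = -4
∂y/∂w = x = 1
∂L/∂w = ∂L/∂y · ∂y/∂w = -4 × 1 = -4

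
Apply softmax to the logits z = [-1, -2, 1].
p = [0.1142, 0.042, 0.8438]

exp(z) = [0.3679, 0.1353, 2.718]
Sum = 3.221
p = [0.1142, 0.042, 0.8438]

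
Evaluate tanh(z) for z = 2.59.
0.9888

tanh(2.59) = (e^(2.59) - e^(-2.59))/(e^(2.59) + e^(-2.59)) = 0.9888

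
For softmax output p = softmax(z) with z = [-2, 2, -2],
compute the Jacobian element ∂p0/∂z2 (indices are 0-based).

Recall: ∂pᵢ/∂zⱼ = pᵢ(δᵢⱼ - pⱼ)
∂p0/∂z2 = -0.0003122

p = softmax(z) = [0.01767, 0.9647, 0.01767]
p0 = 0.01767, p2 = 0.01767

∂p0/∂z2 = -p0 × p2 = -0.01767 × 0.01767 = -0.0003122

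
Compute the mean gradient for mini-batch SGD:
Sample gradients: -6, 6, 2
Average gradient = 0.6667

Average = (1/3)(-6 + 6 + 2) = 2/3 = 0.6667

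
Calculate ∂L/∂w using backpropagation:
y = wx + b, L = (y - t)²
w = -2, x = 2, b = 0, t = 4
∂L/∂w = -32

y = wx + b = (-2)(2) + 0 = -4
∂L/∂y = 2(y - t) = 2(-4 - 4) = -16
∂y/∂w = x = 2
∂L/∂w = ∂L/∂y · ∂y/∂w = -16 × 2 = -32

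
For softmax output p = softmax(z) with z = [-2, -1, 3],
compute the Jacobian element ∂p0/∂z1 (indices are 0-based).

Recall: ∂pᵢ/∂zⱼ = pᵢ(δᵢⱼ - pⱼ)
∂p0/∂z1 = -0.0001175

p = softmax(z) = [0.006573, 0.01787, 0.9756]
p0 = 0.006573, p1 = 0.01787

∂p0/∂z1 = -p0 × p1 = -0.006573 × 0.01787 = -0.0001175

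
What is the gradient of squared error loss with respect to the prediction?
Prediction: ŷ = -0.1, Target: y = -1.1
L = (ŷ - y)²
∂L/∂ŷ = 2.0

∂L/∂ŷ = 2(ŷ - y) = 2(-0.1 - -1.1) = 2(1.0) = 2.0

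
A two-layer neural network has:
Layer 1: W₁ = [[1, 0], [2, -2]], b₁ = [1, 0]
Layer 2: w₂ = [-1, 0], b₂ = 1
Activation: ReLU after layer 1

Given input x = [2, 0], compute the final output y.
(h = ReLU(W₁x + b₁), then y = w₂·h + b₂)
y = -2

Layer 1 pre-activation: z₁ = [3, 4]
After ReLU: h = [3, 4]
Layer 2 output: y = -1×3 + 0×4 + 1 = -2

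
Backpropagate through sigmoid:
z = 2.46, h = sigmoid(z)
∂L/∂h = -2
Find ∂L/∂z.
∂L/∂z = -0.145

σ(2.46) = 0.9213
σ'(2.46) = σ(2.46)(1 - σ(2.46)) = 0.9213 × 0.07871 = 0.07252
∂L/∂z = ∂L/∂h · σ'(z) = -2 × 0.07252 = -0.145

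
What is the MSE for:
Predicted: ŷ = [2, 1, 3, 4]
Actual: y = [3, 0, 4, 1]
MSE = 3

MSE = (1/4)((2-3)² + (1-0)² + (3-4)² + (4-1)²) = (1/4)(1 + 1 + 1 + 9) = 3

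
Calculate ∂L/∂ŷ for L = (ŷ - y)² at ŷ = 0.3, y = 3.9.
∂L/∂ŷ = -7.2

∂L/∂ŷ = 2(ŷ - y) = 2(0.3 - 3.9) = 2(-3.6) = -7.2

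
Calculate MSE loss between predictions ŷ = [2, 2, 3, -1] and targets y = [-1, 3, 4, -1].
MSE = 2.75

MSE = (1/4)((2--1)² + (2-3)² + (3-4)² + (-1--1)²) = (1/4)(9 + 1 + 1 + 0) = 2.75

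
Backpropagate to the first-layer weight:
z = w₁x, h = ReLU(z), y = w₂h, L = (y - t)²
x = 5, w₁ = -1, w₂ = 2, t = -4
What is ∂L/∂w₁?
∂L/∂w₁ = 0

Forward pass:
z = w₁x = -1×5 = -5
h = ReLU(-5) = 0
y = w₂h = 2×0 = 0

Backward pass:
∂L/∂y = 2(y - t) = 2(0 - -4) = 8
∂y/∂h = w₂ = 2
∂h/∂z = 0 (ReLU derivative)
∂z/∂w₁ = x = 5

∂L/∂w₁ = 8 × 2 × 0 × 5 = 0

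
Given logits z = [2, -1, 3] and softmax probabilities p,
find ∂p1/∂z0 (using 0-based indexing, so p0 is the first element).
∂p1/∂z0 = -0.003507

p = softmax(z) = [0.2654, 0.01321, 0.7214]
p1 = 0.01321, p0 = 0.2654

∂p1/∂z0 = -p1 × p0 = -0.01321 × 0.2654 = -0.003507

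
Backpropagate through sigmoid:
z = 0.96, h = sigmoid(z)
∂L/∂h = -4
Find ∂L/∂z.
∂L/∂z = -0.8009

σ(0.96) = 0.7231
σ'(0.96) = σ(0.96)(1 - σ(0.96)) = 0.7231 × 0.2769 = 0.2002
∂L/∂z = ∂L/∂h · σ'(z) = -4 × 0.2002 = -0.8009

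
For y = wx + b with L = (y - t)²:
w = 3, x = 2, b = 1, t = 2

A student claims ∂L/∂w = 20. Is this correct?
Correct

y = (3)(2) + 1 = 7
∂L/∂y = 2(y - t) = 2(7 - 2) = 10
∂y/∂w = x = 2
∂L/∂w = 10 × 2 = 20

Claimed value: 20
Correct: The correct gradient is 20.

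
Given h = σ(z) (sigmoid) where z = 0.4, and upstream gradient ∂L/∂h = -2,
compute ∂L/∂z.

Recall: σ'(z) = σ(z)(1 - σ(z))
∂L/∂z = -0.4805

σ(0.4) = 0.5987
σ'(0.4) = σ(0.4)(1 - σ(0.4)) = 0.5987 × 0.4013 = 0.2403
∂L/∂z = ∂L/∂h · σ'(z) = -2 × 0.2403 = -0.4805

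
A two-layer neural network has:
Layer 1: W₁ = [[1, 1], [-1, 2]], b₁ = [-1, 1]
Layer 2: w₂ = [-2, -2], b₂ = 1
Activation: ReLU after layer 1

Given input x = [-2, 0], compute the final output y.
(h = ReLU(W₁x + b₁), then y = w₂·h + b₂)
y = -5

Layer 1 pre-activation: z₁ = [-3, 3]
After ReLU: h = [0, 3]
Layer 2 output: y = -2×0 + -2×3 + 1 = -5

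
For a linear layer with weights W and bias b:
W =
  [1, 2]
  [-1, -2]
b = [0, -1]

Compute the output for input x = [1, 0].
y = [1, -2]

Wx = [1×1 + 2×0, -1×1 + -2×0]
   = [1, -1]
y = Wx + b = [1 + 0, -1 + -1] = [1, -2]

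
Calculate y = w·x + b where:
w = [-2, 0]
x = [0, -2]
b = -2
y = -2

y = (-2)(0) + (0)(-2) + -2 = -2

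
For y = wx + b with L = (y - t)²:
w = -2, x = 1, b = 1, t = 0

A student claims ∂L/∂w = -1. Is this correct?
Incorrect

y = (-2)(1) + 1 = -1
∂L/∂y = 2(y - t) = 2(-1 - 0) = -2
∂y/∂w = x = 1
∂L/∂w = -2 × 1 = -2

Claimed value: -1
Incorrect: The correct gradient is -2.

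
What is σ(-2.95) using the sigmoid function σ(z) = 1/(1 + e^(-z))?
0.04974

sigmoid(-2.95) = 1/(1 + e^(2.95)) = 1/(1 + 19.11) = 0.04974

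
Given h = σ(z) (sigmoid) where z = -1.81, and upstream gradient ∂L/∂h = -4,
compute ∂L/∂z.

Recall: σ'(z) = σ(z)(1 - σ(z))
∂L/∂z = -0.4834

σ(-1.81) = 0.1406
σ'(-1.81) = σ(-1.81)(1 - σ(-1.81)) = 0.1406 × 0.8594 = 0.1209
∂L/∂z = ∂L/∂h · σ'(z) = -4 × 0.1209 = -0.4834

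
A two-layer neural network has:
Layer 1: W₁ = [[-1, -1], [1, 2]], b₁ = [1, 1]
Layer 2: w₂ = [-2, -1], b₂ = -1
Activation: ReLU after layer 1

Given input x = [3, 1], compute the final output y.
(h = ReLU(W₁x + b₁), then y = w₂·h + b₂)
y = -7

Layer 1 pre-activation: z₁ = [-3, 6]
After ReLU: h = [0, 6]
Layer 2 output: y = -2×0 + -1×6 + -1 = -7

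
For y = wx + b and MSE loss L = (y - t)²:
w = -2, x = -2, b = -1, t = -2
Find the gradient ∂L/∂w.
∂L/∂w = -20

y = wx + b = (-2)(-2) + -1 = 3
∂L/∂y = 2(y - t) = 2(3 - -2) = 10
∂y/∂w = x = -2
∂L/∂w = ∂L/∂y · ∂y/∂w = 10 × -2 = -20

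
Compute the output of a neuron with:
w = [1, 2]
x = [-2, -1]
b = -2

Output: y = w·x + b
y = -6

y = (1)(-2) + (2)(-1) + -2 = -6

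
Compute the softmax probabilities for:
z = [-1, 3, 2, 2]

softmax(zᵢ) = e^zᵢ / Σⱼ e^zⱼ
p = [0.0104, 0.5701, 0.2097, 0.2097]

exp(z) = [0.3679, 20.09, 7.389, 7.389]
Sum = 35.23
p = [0.0104, 0.5701, 0.2097, 0.2097]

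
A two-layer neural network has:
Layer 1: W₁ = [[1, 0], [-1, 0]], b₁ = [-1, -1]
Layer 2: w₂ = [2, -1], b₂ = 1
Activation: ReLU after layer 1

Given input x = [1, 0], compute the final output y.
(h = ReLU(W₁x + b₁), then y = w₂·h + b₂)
y = 1

Layer 1 pre-activation: z₁ = [0, -2]
After ReLU: h = [0, 0]
Layer 2 output: y = 2×0 + -1×0 + 1 = 1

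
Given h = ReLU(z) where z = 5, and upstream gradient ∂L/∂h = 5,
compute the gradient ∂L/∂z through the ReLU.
∂L/∂z = 5

h = ReLU(5) = 5
Since z > 0: ∂h/∂z = 1
∂L/∂z = ∂L/∂h · ∂h/∂z = 5 × 1 = 5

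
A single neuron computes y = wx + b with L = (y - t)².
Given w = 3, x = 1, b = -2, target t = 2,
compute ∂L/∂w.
∂L/∂w = -2

y = wx + b = (3)(1) + -2 = 1
∂L/∂y = 2(y - t) = 2(1 - 2) = -2
∂y/∂w = x = 1
∂L/∂w = ∂L/∂y · ∂y/∂w = -2 × 1 = -2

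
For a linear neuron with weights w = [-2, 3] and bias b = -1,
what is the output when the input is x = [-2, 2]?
y = 9

y = (-2)(-2) + (3)(2) + -1 = 9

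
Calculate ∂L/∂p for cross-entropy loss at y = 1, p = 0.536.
∂L/∂p = -1.866

∂L/∂p = -y/p + (1-y)/(1-p) = -1/0.536 + 0 = -1.866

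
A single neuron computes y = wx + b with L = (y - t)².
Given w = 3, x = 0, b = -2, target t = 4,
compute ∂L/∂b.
∂L/∂b = -12

y = wx + b = (3)(0) + -2 = -2
∂L/∂y = 2(y - t) = 2(-2 - 4) = -12
∂y/∂b = 1
∂L/∂b = ∂L/∂y · ∂y/∂b = -12 × 1 = -12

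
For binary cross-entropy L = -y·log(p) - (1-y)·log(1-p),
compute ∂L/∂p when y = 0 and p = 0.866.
∂L/∂p = 7.463

∂L/∂p = -y/p + (1-y)/(1-p) = 0 + 1/0.134 = 7.463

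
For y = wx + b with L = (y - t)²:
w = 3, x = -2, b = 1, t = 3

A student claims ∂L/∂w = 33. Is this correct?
Incorrect

y = (3)(-2) + 1 = -5
∂L/∂y = 2(y - t) = 2(-5 - 3) = -16
∂y/∂w = x = -2
∂L/∂w = -16 × -2 = 32

Claimed value: 33
Incorrect: The correct gradient is 32.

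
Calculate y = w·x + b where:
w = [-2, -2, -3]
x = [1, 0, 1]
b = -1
y = -6

y = (-2)(1) + (-2)(0) + (-3)(1) + -1 = -6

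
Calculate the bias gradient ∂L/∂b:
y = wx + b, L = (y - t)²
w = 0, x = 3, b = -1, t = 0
∂L/∂b = -2

y = wx + b = (0)(3) + -1 = -1
∂L/∂y = 2(y - t) = 2(-1 - 0) = -2
∂y/∂b = 1
∂L/∂b = ∂L/∂y · ∂y/∂b = -2 × 1 = -2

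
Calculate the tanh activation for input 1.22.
0.8397

tanh(1.22) = (e^(1.22) - e^(-1.22))/(e^(1.22) + e^(-1.22)) = 0.8397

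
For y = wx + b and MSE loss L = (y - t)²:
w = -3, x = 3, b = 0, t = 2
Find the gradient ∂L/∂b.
∂L/∂b = -22

y = wx + b = (-3)(3) + 0 = -9
∂L/∂y = 2(y - t) = 2(-9 - 2) = -22
∂y/∂b = 1
∂L/∂b = ∂L/∂y · ∂y/∂b = -22 × 1 = -22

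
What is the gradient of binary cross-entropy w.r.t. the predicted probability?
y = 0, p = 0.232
∂L/∂p = 1.302

∂L/∂p = -y/p + (1-y)/(1-p) = 0 + 1/0.768 = 1.302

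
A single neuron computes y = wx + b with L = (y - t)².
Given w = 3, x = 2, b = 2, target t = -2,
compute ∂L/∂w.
∂L/∂w = 40

y = wx + b = (3)(2) + 2 = 8
∂L/∂y = 2(y - t) = 2(8 - -2) = 20
∂y/∂w = x = 2
∂L/∂w = ∂L/∂y · ∂y/∂w = 20 × 2 = 40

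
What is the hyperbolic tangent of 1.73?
0.9391

tanh(1.73) = (e^(1.73) - e^(-1.73))/(e^(1.73) + e^(-1.73)) = 0.9391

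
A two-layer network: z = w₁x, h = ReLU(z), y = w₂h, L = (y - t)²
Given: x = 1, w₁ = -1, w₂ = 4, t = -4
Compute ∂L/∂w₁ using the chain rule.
∂L/∂w₁ = 0

Forward pass:
z = w₁x = -1×1 = -1
h = ReLU(-1) = 0
y = w₂h = 4×0 = 0

Backward pass:
∂L/∂y = 2(y - t) = 2(0 - -4) = 8
∂y/∂h = w₂ = 4
∂h/∂z = 0 (ReLU derivative)
∂z/∂w₁ = x = 1

∂L/∂w₁ = 8 × 4 × 0 × 1 = 0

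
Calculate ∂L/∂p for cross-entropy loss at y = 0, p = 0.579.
∂L/∂p = 2.375

∂L/∂p = -y/p + (1-y)/(1-p) = 0 + 1/0.421 = 2.375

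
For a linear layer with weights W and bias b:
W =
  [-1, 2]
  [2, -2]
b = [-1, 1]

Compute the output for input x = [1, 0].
y = [-2, 3]

Wx = [-1×1 + 2×0, 2×1 + -2×0]
   = [-1, 2]
y = Wx + b = [-1 + -1, 2 + 1] = [-2, 3]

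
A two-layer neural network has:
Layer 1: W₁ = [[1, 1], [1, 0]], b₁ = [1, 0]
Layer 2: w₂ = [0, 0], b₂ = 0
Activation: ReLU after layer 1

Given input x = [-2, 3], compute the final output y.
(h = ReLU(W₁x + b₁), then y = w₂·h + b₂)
y = 0

Layer 1 pre-activation: z₁ = [2, -2]
After ReLU: h = [2, 0]
Layer 2 output: y = 0×2 + 0×0 + 0 = 0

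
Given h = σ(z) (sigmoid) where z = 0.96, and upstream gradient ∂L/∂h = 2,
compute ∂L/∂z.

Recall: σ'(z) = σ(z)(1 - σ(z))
∂L/∂z = 0.4004

σ(0.96) = 0.7231
σ'(0.96) = σ(0.96)(1 - σ(0.96)) = 0.7231 × 0.2769 = 0.2002
∂L/∂z = ∂L/∂h · σ'(z) = 2 × 0.2002 = 0.4004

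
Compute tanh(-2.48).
-0.9861

tanh(-2.48) = (e^(-2.48) - e^(2.48))/(e^(-2.48) + e^(2.48)) = -0.9861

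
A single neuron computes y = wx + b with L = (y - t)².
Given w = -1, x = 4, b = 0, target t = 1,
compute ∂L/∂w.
∂L/∂w = -40

y = wx + b = (-1)(4) + 0 = -4
∂L/∂y = 2(y - t) = 2(-4 - 1) = -10
∂y/∂w = x = 4
∂L/∂w = ∂L/∂y · ∂y/∂w = -10 × 4 = -40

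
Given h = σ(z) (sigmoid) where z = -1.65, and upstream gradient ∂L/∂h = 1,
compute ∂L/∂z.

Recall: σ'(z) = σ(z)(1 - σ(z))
∂L/∂z = 0.1352

σ(-1.65) = 0.1611
σ'(-1.65) = σ(-1.65)(1 - σ(-1.65)) = 0.1611 × 0.8389 = 0.1352
∂L/∂z = ∂L/∂h · σ'(z) = 1 × 0.1352 = 0.1352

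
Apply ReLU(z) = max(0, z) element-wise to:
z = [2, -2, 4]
h = [2, 0, 4]

ReLU applied element-wise: max(0,2)=2, max(0,-2)=0, max(0,4)=4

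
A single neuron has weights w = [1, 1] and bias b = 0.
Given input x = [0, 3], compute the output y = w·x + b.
y = 3

y = (1)(0) + (1)(3) + 0 = 3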